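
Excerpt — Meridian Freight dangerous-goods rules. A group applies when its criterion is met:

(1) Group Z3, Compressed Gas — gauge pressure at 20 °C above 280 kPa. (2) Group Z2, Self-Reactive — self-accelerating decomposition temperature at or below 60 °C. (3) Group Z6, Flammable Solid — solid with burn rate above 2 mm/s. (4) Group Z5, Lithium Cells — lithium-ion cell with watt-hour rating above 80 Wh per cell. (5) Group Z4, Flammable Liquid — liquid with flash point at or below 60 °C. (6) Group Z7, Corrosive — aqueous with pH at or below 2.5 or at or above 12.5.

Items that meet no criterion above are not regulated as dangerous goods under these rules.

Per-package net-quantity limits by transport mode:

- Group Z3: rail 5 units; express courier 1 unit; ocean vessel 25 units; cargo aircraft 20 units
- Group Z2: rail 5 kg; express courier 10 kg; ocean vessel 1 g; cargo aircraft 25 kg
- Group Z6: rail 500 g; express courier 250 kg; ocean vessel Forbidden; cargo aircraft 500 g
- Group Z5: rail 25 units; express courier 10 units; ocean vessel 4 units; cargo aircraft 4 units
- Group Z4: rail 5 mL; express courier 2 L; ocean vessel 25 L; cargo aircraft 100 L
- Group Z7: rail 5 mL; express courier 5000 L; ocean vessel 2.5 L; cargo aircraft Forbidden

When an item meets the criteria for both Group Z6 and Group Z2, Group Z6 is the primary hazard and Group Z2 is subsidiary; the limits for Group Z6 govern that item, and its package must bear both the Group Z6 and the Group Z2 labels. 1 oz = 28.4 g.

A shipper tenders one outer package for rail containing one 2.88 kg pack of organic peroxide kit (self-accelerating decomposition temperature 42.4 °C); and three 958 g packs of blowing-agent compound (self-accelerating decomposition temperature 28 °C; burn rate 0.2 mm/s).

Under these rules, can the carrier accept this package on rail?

Self-accelerating decomposition temperature 42.4 °C meets the Group Z2 criterion (Self-Reactive), so the organic peroxide kit is Group Z2.
The blowing-agent compound has self-accelerating decomposition temperature 28 °C, which is ≤ 60 °C, so it is Group Z2 (Self-Reactive).
Group Z2 net quantity: 2.88 kg + (three 958 g packs = 2.874 kg) = 5.754 kg.
5.754 kg exceeds the rail limit of 5 kg for Group Z2.

No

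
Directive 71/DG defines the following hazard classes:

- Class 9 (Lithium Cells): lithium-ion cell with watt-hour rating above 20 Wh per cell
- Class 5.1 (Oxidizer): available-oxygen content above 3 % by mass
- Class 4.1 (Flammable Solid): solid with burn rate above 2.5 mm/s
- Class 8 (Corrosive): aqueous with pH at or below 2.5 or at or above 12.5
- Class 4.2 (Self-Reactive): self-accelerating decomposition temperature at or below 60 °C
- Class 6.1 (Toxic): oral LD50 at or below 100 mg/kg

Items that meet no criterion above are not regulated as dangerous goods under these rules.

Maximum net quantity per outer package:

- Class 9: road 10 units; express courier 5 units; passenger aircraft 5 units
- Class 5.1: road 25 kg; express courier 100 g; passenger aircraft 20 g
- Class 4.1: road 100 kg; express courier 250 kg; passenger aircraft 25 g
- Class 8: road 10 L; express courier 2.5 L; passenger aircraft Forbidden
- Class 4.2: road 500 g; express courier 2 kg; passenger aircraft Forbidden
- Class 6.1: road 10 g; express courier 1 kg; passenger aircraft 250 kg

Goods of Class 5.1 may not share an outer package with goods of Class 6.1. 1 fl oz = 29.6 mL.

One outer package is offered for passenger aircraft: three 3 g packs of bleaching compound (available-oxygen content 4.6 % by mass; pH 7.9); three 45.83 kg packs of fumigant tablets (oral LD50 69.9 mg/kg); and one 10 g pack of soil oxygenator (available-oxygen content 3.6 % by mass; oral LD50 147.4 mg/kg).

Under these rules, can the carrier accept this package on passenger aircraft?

No

Available-oxygen content 4.6 % by mass meets the Class 5.1 criterion (Oxidizer), so the bleaching compound is Class 5.1.
The fumigant tablets have oral LD50 69.9 mg/kg, which is ≤ 100 mg/kg, so they are Class 6.1 (Toxic).
The soil oxygenator has available-oxygen content 3.6 % by mass, which is > 3 % by mass, so it is Class 5.1 (Oxidizer).
Total Class 5.1: (three 3 g packs = 9 g) + 10 g = 19 g.
19 g ≤ 20 g (passenger aircraft limit, Class 5.1) — within limit.
Class 6.1 quantity: three 45.83 kg packs = 137.49 kg.
137.49 kg ≤ 250 kg (passenger aircraft limit, Class 6.1) — within limit.
Class 5.1 and Class 6.1 may not share an outer package.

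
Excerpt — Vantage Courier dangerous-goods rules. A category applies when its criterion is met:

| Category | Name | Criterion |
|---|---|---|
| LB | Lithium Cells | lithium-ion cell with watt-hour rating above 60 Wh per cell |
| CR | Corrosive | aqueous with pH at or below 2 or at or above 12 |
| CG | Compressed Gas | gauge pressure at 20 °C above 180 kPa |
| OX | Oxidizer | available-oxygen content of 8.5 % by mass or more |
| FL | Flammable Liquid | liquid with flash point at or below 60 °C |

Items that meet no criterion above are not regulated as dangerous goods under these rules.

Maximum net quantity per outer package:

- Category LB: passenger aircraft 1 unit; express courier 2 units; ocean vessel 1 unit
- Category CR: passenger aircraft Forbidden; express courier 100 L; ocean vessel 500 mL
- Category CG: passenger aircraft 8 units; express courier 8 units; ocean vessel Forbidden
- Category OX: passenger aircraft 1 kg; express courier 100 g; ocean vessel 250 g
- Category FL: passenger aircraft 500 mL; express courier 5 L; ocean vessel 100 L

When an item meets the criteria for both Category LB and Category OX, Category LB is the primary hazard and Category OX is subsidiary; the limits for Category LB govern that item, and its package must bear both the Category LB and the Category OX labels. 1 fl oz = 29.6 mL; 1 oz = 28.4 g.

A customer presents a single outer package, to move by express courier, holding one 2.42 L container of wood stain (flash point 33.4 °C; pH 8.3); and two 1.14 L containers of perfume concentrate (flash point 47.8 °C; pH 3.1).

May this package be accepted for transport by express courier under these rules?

With flash point 33.4 °C (≤ 60 °C), the wood stain falls in Category FL.
With flash point 47.8 °C (≤ 60 °C), the perfume concentrate falls in Category FL.
Total Category FL: 2.42 L + (two 1.14 L containers = 2.28 L) = 4.7 L.
4.7 L ≤ 5 L (express courier limit, Category FL) — within limit.

Yes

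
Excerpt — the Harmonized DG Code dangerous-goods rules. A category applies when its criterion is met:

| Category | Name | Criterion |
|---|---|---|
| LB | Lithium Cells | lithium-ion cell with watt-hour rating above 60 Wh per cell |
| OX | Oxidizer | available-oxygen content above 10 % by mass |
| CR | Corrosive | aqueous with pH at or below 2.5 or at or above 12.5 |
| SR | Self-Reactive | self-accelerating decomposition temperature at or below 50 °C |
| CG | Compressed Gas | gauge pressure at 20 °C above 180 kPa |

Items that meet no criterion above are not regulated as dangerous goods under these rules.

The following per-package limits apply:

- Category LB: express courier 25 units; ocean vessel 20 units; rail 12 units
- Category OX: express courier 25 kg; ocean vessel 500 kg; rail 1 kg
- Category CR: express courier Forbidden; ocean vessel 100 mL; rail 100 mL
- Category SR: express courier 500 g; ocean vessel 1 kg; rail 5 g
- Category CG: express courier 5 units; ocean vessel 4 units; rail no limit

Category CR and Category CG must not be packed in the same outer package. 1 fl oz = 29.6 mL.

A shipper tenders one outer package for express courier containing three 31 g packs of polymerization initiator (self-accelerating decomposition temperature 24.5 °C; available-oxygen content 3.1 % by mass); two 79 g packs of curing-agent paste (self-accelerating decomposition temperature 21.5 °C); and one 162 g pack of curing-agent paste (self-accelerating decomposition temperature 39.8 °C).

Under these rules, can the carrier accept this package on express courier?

Yes

The polymerization initiator has self-accelerating decomposition temperature 24.5 °C, which is ≤ 50 °C, so it is Category SR (Self-Reactive).
With self-accelerating decomposition temperature 21.5 °C (≤ 50 °C), the curing-agent paste falls in Category SR.
Curing-agent paste: self-accelerating decomposition temperature 39.8 °C ≤ 50 °C → Category SR (Self-Reactive).
Category SR net quantity: (three 31 g packs = 93 g) + (two 79 g packs = 158 g) + 162 g = 413 g.
That is within the Category SR express courier limit of 500 g.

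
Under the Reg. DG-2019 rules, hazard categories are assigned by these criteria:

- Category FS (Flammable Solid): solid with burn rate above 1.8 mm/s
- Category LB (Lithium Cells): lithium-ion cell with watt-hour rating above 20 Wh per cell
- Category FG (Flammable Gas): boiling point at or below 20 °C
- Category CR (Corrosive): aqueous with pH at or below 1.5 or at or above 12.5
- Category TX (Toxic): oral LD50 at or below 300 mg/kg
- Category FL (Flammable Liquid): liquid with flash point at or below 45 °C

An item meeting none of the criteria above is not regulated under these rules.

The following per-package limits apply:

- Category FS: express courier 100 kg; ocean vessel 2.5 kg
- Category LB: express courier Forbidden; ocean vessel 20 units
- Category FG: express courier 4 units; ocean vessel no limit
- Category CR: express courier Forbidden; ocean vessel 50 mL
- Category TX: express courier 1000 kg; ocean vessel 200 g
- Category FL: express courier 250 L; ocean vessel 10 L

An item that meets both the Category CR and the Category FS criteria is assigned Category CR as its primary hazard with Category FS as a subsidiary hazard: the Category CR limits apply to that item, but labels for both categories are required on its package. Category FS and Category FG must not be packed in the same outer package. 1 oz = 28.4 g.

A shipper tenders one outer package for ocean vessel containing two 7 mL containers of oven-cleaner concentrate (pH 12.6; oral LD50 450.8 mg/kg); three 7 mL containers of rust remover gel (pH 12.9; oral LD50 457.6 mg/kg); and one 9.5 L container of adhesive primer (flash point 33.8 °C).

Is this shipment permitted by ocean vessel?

Yes

pH 12.6 meets the Category CR criterion (Corrosive), so the oven-cleaner concentrate is Category CR.
The rust remover gel has pH 12.9, which is ≥ 12.5, so it is Category CR (Corrosive).
Flash point 33.8 °C meets the Category FL criterion (Flammable Liquid), so the adhesive primer is Category FL.
Category CR net quantity: (two 7 mL containers = 14 mL) + (three 7 mL containers = 21 mL) = 35 mL.
35 mL ≤ 50 mL (ocean vessel limit, Category CR) — within limit.
Category FL quantity: 9.5 L.
9.5 L is within the ocean vessel limit of 10 L for Category FL.
The segregation rule (Category FS with Category FG) does not apply to Category CR with Category FL.
Every hazard category is within its ocean vessel limit and no segregation rule is violated.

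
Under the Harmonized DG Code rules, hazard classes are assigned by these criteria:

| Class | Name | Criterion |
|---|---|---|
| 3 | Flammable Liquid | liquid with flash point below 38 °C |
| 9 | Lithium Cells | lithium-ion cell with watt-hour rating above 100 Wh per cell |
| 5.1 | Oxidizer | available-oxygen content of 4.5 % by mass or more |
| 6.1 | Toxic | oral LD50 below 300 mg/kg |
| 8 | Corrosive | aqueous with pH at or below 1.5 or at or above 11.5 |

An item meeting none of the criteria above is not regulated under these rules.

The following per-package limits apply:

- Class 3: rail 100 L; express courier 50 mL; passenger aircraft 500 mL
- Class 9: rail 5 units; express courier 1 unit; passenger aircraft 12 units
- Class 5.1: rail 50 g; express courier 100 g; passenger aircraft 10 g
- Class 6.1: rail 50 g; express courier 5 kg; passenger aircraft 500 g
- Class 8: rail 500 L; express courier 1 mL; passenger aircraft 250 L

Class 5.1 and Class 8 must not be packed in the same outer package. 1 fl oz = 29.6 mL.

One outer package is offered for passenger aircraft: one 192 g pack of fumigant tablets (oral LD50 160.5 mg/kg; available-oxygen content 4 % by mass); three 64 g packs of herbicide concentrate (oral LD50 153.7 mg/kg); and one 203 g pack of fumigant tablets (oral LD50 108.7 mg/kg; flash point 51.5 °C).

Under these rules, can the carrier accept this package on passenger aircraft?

Fumigant tablets: oral LD50 160.5 mg/kg < 300 mg/kg → Class 6.1 (Toxic).
Oral LD50 153.7 mg/kg meets the Class 6.1 criterion (Toxic), so the herbicide concentrate is Class 6.1.
Oral LD50 108.7 mg/kg meets the Class 6.1 criterion (Toxic), so the fumigant tablets are Class 6.1.
Total Class 6.1: 192 g + (three 64 g packs = 192 g) + 203 g = 587 g.
That exceeds the Class 6.1 passenger aircraft limit of 500 g.

No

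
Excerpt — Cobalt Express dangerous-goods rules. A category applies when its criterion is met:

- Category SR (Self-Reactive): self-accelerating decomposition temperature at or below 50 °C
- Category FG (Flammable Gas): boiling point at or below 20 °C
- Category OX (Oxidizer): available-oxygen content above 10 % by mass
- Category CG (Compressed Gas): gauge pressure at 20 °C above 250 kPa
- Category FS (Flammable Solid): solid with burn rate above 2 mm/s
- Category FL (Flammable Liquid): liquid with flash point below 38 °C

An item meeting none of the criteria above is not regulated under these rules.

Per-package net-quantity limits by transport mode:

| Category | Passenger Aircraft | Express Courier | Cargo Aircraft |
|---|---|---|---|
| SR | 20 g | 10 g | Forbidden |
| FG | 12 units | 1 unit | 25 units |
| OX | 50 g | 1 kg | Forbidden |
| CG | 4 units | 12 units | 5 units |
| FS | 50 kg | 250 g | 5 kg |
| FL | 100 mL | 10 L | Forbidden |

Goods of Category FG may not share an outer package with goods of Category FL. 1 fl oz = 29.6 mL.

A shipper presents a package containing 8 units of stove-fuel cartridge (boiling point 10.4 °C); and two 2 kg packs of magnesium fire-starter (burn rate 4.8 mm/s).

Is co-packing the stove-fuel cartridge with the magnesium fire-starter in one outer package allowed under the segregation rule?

Yes

Boiling point 10.4 °C meets the Category FG criterion (Flammable Gas), so the stove-fuel cartridge is Category FG.
Burn rate 4.8 mm/s meets the Category FS criterion (Flammable Solid), so the magnesium fire-starter is Category FS.
No segregation rule bars Category FG with Category FS.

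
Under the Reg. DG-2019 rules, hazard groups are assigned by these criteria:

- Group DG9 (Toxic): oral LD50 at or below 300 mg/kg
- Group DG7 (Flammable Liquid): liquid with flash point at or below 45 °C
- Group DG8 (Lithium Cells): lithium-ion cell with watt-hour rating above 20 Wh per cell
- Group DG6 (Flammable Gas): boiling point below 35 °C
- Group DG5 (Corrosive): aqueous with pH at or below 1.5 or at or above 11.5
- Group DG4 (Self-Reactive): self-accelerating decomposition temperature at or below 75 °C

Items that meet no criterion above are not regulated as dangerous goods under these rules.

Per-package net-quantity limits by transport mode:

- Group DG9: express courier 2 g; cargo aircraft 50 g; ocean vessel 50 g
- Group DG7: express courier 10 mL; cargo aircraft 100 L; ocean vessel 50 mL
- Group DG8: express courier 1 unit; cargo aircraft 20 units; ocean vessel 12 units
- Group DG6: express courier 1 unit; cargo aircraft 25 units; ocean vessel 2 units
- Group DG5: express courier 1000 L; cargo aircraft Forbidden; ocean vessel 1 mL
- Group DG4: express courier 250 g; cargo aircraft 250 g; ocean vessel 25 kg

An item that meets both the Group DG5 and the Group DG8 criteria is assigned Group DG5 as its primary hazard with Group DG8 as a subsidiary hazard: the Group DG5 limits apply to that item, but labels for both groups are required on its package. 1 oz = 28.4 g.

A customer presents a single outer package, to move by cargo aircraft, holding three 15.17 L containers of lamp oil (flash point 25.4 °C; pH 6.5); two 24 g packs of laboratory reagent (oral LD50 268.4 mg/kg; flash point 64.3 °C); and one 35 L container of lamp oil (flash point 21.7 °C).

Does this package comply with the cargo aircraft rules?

Yes

The lamp oil has flash point 25.4 °C, which is ≤ 45 °C, so it is Group DG7 (Flammable Liquid).
The laboratory reagent has oral LD50 268.4 mg/kg, which is ≤ 300 mg/kg, so it is Group DG9 (Toxic).
Lamp oil: flash point 21.7 °C ≤ 45 °C → Group DG7 (Flammable Liquid).
Group DG7 net quantity: (three 15.17 L containers = 45.51 L) + 35 L = 80.51 L.
80.51 L ≤ 100 L (cargo aircraft limit, Group DG7) — within limit.
Group DG9 quantity: two 24 g packs = 48 g.
That is within the Group DG9 cargo aircraft limit of 50 g.
Every hazard group is within its cargo aircraft limit and no segregation rule is violated.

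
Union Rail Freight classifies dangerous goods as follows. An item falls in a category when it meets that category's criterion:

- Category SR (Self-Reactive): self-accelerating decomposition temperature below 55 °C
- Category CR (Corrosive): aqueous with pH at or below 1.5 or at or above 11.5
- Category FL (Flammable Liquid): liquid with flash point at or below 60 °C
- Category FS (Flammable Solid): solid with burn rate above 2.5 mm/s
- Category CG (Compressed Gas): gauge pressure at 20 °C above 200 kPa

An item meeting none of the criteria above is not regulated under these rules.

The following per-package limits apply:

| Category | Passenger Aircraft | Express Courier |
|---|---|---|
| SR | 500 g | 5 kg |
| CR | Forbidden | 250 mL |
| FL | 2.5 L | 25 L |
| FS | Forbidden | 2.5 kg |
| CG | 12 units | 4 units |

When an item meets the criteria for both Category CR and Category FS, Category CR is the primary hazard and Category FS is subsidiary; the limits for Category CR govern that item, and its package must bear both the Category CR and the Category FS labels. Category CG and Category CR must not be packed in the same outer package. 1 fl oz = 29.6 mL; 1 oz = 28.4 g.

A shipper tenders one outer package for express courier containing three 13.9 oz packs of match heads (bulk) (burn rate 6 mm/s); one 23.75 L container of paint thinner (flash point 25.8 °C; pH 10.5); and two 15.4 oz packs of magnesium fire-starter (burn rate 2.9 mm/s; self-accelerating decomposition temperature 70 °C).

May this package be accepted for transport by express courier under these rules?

Yes

With burn rate 6 mm/s (> 2.5 mm/s), the match heads (bulk) fall in Category FS.
Paint thinner: flash point 25.8 °C ≤ 60 °C → Category FL (Flammable Liquid).
With burn rate 2.9 mm/s (> 2.5 mm/s), the magnesium fire-starter falls in Category FS.
Total Category FS: (three 13.9 oz packs = 1184.28 g) + (two 15.4 oz packs = 874.72 g) = 2.059 kg.
2.059 kg is within the express courier limit of 2.5 kg for Category FS.
Category FL quantity: 23.75 L.
23.75 L ≤ 25 L (express courier limit, Category FL) — within limit.
The segregation rule (Category CG with Category CR) does not apply to Category FS with Category FL.
Every hazard category is within its express courier limit and no segregation rule is violated.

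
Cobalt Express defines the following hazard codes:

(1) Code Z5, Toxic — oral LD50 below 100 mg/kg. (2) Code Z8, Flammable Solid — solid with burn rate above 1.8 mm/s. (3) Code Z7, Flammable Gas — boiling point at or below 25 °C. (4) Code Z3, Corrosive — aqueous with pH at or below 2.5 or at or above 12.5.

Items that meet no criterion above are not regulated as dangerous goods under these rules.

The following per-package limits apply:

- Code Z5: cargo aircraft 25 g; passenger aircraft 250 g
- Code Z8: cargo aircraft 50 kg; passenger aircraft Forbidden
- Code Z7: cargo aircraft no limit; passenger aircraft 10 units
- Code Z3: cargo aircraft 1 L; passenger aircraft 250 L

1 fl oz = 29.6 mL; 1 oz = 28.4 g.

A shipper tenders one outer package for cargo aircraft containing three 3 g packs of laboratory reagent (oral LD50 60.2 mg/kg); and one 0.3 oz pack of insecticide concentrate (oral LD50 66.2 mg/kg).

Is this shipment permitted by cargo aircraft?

Yes

Oral LD50 60.2 mg/kg meets the Code Z5 criterion (Toxic), so the laboratory reagent is Code Z5.
Oral LD50 66.2 mg/kg meets the Code Z5 criterion (Toxic), so the insecticide concentrate is Code Z5.
Total Code Z5: (three 3 g packs = 9 g) + (one 0.3 oz pack = 8.52 g) = 17.52 g.
That is within the Code Z5 cargo aircraft limit of 25 g.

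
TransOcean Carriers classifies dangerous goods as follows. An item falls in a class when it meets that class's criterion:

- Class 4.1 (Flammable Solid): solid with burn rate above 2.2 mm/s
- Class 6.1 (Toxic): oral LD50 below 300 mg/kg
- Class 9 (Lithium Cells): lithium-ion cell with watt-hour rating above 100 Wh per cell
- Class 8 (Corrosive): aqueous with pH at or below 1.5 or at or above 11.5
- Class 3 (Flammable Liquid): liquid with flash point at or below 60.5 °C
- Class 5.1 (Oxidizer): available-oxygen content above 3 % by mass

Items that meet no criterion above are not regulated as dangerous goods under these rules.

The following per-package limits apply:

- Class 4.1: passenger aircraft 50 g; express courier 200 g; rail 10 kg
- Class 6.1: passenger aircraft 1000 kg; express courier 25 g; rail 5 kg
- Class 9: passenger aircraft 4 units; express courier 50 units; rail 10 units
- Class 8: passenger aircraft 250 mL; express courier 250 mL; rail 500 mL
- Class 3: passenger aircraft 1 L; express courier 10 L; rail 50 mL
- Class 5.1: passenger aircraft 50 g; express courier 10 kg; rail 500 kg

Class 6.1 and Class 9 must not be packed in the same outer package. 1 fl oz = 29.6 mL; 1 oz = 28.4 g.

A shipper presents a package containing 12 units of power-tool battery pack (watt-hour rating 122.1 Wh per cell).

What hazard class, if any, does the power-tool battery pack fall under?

Class 9

Power-tool battery pack: watt-hour rating 122.1 Wh per cell > 100 Wh per cell → Class 9 (Lithium Cells).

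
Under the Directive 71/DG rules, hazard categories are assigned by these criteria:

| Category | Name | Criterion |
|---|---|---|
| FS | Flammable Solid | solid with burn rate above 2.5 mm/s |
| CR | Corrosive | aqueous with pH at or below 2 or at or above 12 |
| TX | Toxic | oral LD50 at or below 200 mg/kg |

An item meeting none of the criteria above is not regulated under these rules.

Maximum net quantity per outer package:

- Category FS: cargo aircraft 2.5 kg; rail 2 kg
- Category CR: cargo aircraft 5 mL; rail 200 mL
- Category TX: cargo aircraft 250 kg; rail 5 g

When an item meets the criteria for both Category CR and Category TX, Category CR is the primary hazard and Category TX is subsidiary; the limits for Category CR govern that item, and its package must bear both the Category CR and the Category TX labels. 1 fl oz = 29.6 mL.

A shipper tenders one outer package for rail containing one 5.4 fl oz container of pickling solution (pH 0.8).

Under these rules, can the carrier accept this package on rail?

Yes

pH 0.8 meets the Category CR criterion (Corrosive), so the pickling solution is Category CR.
Category CR quantity: one 5.4 fl oz container = 159.84 mL.
159.84 mL is within the rail limit of 200 mL for Category CR.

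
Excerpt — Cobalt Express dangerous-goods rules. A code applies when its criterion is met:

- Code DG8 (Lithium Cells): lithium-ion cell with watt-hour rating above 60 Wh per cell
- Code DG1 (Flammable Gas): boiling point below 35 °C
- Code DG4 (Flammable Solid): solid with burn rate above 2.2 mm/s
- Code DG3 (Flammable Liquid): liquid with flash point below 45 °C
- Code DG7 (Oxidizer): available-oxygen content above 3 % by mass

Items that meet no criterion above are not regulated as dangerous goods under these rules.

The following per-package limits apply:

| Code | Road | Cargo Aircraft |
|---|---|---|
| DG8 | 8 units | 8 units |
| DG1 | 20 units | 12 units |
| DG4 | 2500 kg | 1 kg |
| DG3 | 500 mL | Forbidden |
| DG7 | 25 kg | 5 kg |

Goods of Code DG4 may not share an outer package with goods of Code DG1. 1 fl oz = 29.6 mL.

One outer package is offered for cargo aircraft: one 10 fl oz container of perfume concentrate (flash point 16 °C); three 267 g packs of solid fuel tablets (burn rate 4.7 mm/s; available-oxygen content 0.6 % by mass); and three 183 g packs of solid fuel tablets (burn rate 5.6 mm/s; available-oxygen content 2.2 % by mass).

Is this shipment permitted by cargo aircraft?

No

With flash point 16 °C (< 45 °C), the perfume concentrate falls in Code DG3.
Solid fuel tablets: burn rate 4.7 mm/s > 2.2 mm/s → Code DG4 (Flammable Solid).
The solid fuel tablets have burn rate 5.6 mm/s, which is > 2.2 mm/s, so they are Code DG4 (Flammable Solid).
Total Code DG4: (three 267 g packs = 801 g) + (three 183 g packs = 549 g) = 1.35 kg.
1.35 kg exceeds the cargo aircraft limit of 1 kg for Code DG4.
Code DG3 quantity: one 10 fl oz container = 296 mL.
Code DG3 is Forbidden by cargo aircraft.
The segregation rule (Code DG4 with Code DG1) does not apply to Code DG4 with Code DG3.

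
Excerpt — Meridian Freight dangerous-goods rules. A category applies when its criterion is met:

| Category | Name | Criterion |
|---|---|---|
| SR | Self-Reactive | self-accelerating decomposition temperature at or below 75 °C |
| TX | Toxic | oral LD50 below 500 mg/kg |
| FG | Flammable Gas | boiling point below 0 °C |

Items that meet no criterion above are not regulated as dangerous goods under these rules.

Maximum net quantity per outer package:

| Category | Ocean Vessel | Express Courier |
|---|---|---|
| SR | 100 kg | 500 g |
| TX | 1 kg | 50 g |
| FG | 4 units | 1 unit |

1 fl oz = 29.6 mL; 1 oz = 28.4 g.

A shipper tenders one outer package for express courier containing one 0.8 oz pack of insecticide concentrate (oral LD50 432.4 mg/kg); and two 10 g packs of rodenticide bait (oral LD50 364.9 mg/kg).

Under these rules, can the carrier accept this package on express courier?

Yes

The insecticide concentrate has oral LD50 432.4 mg/kg, which is < 500 mg/kg, so it is Category TX (Toxic).
Rodenticide bait: oral LD50 364.9 mg/kg < 500 mg/kg → Category TX (Toxic).
Category TX net quantity: (one 0.8 oz pack = 22.72 g) + (two 10 g packs = 20 g) = 42.72 g.
That is within the Category TX express courier limit of 50 g.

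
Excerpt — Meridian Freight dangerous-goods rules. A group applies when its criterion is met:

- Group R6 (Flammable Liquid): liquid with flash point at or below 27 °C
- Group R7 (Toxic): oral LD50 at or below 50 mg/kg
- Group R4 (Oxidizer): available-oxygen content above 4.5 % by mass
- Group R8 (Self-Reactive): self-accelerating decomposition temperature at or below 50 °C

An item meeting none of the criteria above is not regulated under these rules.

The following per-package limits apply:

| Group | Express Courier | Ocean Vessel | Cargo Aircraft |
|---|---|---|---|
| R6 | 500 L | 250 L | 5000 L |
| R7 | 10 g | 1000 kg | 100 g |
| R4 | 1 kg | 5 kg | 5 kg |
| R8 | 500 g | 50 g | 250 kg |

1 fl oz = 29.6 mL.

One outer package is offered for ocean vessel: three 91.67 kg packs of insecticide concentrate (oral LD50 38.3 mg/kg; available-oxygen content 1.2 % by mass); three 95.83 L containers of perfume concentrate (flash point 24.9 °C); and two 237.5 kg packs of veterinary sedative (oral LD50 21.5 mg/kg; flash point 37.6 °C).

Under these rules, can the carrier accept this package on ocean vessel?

No

The insecticide concentrate has oral LD50 38.3 mg/kg, which is ≤ 50 mg/kg, so it is Group R7 (Toxic).
With flash point 24.9 °C (≤ 27 °C), the perfume concentrate falls in Group R6.
With oral LD50 21.5 mg/kg (≤ 50 mg/kg), the veterinary sedative falls in Group R7.
Group R6 quantity: three 95.83 L containers = 287.49 L.
287.49 L > 250 L (ocean vessel limit, Group R6) — over the limit.
Total Group R7: (three 91.67 kg packs = 275.01 kg) + (two 237.5 kg packs = 475 kg) = 750.01 kg.
750.01 kg ≤ 1000 kg (ocean vessel limit, Group R7) — within limit.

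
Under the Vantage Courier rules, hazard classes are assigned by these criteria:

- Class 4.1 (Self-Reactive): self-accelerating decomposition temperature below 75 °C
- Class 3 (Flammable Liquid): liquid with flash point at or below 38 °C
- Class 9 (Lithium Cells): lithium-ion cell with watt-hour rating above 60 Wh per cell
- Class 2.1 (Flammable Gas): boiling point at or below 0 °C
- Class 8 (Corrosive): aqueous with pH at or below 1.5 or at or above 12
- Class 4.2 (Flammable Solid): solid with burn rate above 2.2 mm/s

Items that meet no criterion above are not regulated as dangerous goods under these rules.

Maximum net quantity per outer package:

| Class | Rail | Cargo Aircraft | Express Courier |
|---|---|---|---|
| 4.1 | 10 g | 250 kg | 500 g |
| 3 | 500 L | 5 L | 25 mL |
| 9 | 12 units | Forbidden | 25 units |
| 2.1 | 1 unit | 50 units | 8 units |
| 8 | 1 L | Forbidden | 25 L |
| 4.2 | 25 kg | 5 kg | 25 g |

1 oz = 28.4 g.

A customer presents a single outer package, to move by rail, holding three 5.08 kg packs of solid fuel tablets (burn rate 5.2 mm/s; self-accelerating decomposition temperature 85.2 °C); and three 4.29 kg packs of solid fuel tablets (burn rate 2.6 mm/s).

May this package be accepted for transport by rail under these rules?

Solid fuel tablets: burn rate 5.2 mm/s > 2.2 mm/s → Class 4.2 (Flammable Solid).
Solid fuel tablets: burn rate 2.6 mm/s > 2.2 mm/s → Class 4.2 (Flammable Solid).
Class 4.2 net quantity: (three 5.08 kg packs = 15.24 kg) + (three 4.29 kg packs = 12.87 kg) = 28.11 kg.
28.11 kg exceeds the rail limit of 25 kg for Class 4.2.

No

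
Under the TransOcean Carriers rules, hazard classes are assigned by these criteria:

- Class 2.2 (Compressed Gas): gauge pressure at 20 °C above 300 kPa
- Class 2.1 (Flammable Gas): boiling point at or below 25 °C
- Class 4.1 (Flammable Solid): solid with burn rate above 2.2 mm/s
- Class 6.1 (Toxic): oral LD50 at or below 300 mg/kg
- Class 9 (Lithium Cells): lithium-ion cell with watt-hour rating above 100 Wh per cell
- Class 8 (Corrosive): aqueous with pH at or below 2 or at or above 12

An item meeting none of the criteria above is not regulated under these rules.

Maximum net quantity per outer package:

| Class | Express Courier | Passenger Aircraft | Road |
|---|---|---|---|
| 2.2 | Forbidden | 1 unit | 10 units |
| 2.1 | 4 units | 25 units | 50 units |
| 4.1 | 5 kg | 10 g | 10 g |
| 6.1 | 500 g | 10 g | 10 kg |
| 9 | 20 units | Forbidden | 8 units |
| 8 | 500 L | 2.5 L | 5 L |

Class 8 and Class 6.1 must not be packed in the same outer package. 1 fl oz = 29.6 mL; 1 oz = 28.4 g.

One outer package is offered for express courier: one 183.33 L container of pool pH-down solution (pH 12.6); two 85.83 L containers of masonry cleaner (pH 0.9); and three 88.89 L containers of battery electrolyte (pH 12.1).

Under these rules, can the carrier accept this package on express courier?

No

The pool pH-down solution has pH 12.6, which is ≥ 12, so it is Class 8 (Corrosive).
Masonry cleaner: pH 0.9 ≤ 2 → Class 8 (Corrosive).
The battery electrolyte has pH 12.1, which is ≥ 12, so it is Class 8 (Corrosive).
Total Class 8: 183.33 L + (two 85.83 L containers = 171.66 L) + (three 88.89 L containers = 266.67 L) = 621.66 L.
621.66 L exceeds the express courier limit of 500 L for Class 8.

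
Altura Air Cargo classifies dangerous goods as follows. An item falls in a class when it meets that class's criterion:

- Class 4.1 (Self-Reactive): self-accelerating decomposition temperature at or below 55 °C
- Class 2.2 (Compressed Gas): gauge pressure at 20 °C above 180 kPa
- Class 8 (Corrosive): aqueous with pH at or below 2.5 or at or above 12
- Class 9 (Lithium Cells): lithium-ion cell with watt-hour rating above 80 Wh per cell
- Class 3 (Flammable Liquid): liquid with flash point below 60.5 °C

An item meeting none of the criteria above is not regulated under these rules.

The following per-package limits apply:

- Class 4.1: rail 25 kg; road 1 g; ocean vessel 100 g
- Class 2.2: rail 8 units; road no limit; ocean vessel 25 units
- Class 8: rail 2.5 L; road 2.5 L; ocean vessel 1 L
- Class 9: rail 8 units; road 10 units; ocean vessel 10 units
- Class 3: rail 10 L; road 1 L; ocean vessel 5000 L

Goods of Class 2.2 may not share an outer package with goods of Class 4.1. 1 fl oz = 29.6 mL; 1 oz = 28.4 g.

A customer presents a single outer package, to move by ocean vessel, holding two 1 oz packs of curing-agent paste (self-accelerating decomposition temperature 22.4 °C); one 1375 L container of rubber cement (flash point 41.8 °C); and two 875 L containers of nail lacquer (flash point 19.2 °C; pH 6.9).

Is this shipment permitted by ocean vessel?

Curing-agent paste: self-accelerating decomposition temperature 22.4 °C ≤ 55 °C → Class 4.1 (Self-Reactive).
Flash point 41.8 °C meets the Class 3 criterion (Flammable Liquid), so the rubber cement is Class 3.
Flash point 19.2 °C meets the Class 3 criterion (Flammable Liquid), so the nail lacquer is Class 3.
Class 3 net quantity: 1375 L + (two 875 L containers = 1750 L) = 3125 L.
That is within the Class 3 ocean vessel limit of 5000 L.
Class 4.1 quantity: two 1 oz packs = 56.8 g.
56.8 g ≤ 100 g (ocean vessel limit, Class 4.1) — within limit.
The segregation rule (Class 2.2 with Class 4.1) does not apply to Class 3 with Class 4.1.
Every hazard class is within its ocean vessel limit and no segregation rule is violated.

Yes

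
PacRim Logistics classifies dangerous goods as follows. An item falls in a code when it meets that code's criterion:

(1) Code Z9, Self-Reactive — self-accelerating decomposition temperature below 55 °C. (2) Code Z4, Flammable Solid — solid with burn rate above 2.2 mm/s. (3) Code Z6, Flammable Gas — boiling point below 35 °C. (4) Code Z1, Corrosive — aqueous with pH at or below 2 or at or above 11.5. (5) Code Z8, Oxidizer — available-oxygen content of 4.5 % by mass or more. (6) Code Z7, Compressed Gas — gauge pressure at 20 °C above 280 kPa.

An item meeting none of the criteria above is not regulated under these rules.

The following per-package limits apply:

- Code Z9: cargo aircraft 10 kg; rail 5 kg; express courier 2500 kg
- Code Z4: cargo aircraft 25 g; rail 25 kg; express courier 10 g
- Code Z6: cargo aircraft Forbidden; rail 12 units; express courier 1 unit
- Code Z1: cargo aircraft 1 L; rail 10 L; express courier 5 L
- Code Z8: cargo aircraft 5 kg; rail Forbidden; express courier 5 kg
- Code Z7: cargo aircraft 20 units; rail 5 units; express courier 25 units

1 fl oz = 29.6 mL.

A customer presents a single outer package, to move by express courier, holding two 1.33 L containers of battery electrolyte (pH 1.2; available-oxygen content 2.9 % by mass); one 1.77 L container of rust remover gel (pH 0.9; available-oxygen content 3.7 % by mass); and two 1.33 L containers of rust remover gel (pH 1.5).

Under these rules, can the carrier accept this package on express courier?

The battery electrolyte has pH 1.2, which is ≤ 2, so it is Code Z1 (Corrosive).
With pH 0.9 (≤ 2), the rust remover gel falls in Code Z1.
Rust remover gel: pH 1.5 ≤ 2 → Code Z1 (Corrosive).
Total Code Z1: (two 1.33 L containers = 2.66 L) + 1.77 L + (two 1.33 L containers = 2.66 L) = 7.09 L.
7.09 L exceeds the express courier limit of 5 L for Code Z1.

No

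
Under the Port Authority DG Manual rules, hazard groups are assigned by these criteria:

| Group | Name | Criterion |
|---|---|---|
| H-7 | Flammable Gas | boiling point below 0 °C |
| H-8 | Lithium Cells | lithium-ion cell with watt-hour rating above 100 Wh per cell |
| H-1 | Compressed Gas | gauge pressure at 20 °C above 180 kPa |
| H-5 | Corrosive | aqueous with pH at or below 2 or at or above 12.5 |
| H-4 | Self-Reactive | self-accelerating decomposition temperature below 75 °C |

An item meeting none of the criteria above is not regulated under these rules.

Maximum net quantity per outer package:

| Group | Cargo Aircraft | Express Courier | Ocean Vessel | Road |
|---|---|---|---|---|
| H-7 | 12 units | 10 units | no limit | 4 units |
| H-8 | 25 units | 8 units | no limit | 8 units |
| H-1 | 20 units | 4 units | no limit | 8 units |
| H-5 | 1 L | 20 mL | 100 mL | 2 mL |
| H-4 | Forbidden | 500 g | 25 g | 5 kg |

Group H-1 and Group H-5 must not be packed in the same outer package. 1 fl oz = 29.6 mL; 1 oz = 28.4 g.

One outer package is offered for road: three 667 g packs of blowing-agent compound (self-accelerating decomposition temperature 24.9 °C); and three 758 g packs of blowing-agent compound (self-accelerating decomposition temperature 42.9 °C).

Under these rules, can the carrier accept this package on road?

Yes

The blowing-agent compound has self-accelerating decomposition temperature 24.9 °C, which is < 75 °C, so it is Group H-4 (Self-Reactive).
With self-accelerating decomposition temperature 42.9 °C (< 75 °C), the blowing-agent compound falls in Group H-4.
Total Group H-4: (three 667 g packs = 2.001 kg) + (three 758 g packs = 2.274 kg) = 4.275 kg.
4.275 kg ≤ 5 kg (road limit, Group H-4) — within limit.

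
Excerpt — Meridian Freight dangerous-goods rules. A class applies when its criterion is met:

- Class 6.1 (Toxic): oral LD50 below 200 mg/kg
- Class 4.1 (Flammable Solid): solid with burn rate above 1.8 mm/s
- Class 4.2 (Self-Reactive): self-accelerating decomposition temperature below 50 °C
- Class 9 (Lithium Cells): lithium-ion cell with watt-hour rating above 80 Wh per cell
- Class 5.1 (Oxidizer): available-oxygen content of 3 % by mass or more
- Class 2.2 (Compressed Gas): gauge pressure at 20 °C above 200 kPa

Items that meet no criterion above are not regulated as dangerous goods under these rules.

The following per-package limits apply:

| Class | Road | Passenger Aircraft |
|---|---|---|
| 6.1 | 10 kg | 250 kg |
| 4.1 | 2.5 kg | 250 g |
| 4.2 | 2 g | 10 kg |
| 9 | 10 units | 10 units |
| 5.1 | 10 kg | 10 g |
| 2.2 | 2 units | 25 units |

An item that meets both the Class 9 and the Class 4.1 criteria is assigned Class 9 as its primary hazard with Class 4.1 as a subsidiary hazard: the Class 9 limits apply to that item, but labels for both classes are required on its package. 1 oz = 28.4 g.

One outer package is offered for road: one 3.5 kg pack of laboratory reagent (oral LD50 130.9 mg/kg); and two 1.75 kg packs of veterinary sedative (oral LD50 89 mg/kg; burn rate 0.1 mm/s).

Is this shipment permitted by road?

Oral LD50 130.9 mg/kg meets the Class 6.1 criterion (Toxic), so the laboratory reagent is Class 6.1.
Veterinary sedative: oral LD50 89 mg/kg < 200 mg/kg → Class 6.1 (Toxic).
Total Class 6.1: 3.5 kg + (two 1.75 kg packs = 3.5 kg) = 7 kg.
That is within the Class 6.1 road limit of 10 kg.

Yes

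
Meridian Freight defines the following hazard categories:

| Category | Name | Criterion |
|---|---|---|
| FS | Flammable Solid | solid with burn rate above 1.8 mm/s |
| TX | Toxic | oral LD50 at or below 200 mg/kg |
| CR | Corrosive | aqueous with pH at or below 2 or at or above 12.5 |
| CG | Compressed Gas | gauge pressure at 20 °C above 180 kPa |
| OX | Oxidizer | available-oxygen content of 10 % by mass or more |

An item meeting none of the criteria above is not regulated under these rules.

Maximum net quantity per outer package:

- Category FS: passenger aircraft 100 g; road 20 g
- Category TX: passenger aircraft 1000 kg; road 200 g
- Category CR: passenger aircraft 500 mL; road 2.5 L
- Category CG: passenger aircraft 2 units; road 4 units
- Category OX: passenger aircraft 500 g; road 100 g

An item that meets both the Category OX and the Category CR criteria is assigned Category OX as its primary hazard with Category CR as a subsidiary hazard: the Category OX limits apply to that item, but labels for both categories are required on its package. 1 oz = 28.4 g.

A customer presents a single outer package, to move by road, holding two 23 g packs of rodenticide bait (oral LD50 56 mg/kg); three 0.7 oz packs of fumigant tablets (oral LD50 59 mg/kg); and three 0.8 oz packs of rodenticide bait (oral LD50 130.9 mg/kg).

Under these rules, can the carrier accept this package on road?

Rodenticide bait: oral LD50 56 mg/kg ≤ 200 mg/kg → Category TX (Toxic).
Oral LD50 59 mg/kg meets the Category TX criterion (Toxic), so the fumigant tablets are Category TX.
The rodenticide bait has oral LD50 130.9 mg/kg, which is ≤ 200 mg/kg, so it is Category TX (Toxic).
Category TX net quantity: (two 23 g packs = 46 g) + (three 0.7 oz packs = 59.64 g) + (three 0.8 oz packs = 68.16 g) = 173.8 g.
173.8 g ≤ 200 g (road limit, Category TX) — within limit.

Yes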